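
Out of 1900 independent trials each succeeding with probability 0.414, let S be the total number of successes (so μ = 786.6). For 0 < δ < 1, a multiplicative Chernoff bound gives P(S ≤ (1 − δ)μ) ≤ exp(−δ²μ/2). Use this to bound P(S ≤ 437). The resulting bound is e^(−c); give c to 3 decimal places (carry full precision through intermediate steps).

77.689

Write 437 = (1 − δ)μ, so δ = 1 − 437/786.6 = 0.4444444…
Then the exponent is δ²μ/2 = (μ − 437)²/(2μ) = 77.688889.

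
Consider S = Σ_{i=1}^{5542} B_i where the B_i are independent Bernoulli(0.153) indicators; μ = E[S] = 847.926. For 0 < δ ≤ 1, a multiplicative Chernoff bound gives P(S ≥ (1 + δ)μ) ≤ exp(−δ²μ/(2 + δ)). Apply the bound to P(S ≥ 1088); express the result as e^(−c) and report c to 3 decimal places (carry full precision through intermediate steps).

Write 1088 = (1 + δ)μ, so δ = 1088/847.926 − 1 = 0.2831308…
Then the exponent is δ²μ/(2 + δ) = (1088 − μ)² / (μ·(2 + δ)) = 29.771554.

29.772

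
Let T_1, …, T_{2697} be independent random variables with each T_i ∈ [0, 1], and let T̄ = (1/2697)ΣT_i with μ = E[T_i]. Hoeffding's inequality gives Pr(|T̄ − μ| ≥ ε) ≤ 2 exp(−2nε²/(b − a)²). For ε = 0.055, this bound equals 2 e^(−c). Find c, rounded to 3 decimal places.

c = 2nε²/(b − a)² = 2·2697·0.055² / 1² = 16.3168.

16.317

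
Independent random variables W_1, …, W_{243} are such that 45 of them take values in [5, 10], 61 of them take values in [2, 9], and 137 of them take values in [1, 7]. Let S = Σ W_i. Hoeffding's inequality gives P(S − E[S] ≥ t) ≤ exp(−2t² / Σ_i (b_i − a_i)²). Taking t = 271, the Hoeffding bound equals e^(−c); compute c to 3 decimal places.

Σ(b_i − a_i)² = 45·5² + 61·7² + 137·6² = 9046.
c = 2t² / 9046 = 2·271² / 9046 = 16.2372.

16.237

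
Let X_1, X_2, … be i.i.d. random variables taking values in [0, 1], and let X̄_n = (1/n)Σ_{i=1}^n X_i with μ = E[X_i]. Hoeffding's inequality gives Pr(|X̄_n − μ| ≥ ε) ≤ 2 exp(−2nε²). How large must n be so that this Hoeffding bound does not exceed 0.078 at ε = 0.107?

Require 2·exp(−2nε²) ≤ 0.078, i.e. 2nε² ≥ ln(2/0.078) = 3.244194.
So n ≥ 3.244194 / (2·0.107²) = 141.680.
The smallest integer n is 142.

142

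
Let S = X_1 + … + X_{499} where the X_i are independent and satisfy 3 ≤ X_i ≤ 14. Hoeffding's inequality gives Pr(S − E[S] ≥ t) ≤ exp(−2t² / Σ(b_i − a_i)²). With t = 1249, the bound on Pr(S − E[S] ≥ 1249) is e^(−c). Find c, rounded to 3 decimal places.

51.674

Σ(b_i − a_i)² = 499·(11)² = 60379.
c = 2t²/60379 = 2·1249²/60379 = 51.6736.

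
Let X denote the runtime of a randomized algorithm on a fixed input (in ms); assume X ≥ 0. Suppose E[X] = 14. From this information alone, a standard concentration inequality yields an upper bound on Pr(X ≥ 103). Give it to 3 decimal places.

0.136

Only the mean of a non-negative variable is known, so Markov's inequality is the applicable tail bound.
Markov's inequality: for a non-negative random variable, Pr(X ≥ a) ≤ E[X]/a.
Here E[X] = 14 and a = 103, so the bound is 14/103 = 0.1359.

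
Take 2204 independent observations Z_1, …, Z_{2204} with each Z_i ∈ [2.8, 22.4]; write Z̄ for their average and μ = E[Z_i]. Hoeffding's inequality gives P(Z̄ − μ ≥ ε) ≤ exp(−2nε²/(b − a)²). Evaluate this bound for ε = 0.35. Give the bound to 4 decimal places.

0.2452

Exponent: 2nε²/(b − a)² = 2·2204·0.35² / 19.6² = 1.40561.
Bound = exp(−1.40561) = 0.24522.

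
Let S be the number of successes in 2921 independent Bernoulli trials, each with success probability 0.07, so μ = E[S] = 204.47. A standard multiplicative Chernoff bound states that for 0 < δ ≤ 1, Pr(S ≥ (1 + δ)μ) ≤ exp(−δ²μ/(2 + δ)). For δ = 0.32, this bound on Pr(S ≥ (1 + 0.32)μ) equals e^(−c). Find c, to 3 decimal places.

c = δ²μ/(2 + δ) = 0.32²·204.47/(2 + 0.32) = 9.0249.

9.025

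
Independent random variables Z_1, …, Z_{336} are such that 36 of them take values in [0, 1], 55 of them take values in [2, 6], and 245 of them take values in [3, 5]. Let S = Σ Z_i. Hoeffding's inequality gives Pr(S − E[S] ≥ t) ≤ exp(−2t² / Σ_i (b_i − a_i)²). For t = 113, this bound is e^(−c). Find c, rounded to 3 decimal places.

Σ(b_i − a_i)² = 36·1² + 55·4² + 245·2² = 1896.
c = 2t² / 1896 = 2·113² / 1896 = 13.4694.

13.469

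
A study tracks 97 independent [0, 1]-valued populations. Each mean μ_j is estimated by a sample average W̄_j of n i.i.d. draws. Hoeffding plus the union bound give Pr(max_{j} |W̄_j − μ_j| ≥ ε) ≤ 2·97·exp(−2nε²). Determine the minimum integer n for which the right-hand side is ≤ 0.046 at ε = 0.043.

Need 2·97·exp(−2nε²) ≤ 0.046, i.e. exp(−2nε²) ≤ 0.046/194.
So 2nε² ≥ ln(194/0.046) = 8.346972.
Hence n ≥ 8.346972/(2·0.043²) = 2257.158.
The smallest integer n is 2258.

2258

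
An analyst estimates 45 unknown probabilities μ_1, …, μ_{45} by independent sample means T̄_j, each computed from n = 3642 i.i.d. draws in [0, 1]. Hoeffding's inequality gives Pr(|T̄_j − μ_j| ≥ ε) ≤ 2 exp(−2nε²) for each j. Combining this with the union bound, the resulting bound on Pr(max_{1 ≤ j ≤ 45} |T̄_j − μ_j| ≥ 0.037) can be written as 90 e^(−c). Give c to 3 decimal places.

Union bound over the 45 events: Pr(max_{1 ≤ j ≤ 45} |T̄_j − μ_j| ≥ 0.037) ≤ 45·2·exp(−2nε²) = 90 exp(−2·3642·0.037²).
So c = 2·3642·0.037² = 9.9718.

9.972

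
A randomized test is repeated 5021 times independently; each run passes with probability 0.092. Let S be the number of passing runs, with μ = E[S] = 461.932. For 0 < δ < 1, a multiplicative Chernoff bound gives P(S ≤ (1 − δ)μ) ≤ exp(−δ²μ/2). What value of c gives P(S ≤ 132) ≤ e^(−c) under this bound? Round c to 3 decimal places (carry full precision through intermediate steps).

Write 132 = (1 − δ)μ, so δ = 1 − 132/461.932 = 0.7142437…
Then the exponent is δ²μ/2 = (μ − 132)²/(2μ) = 117.825919.

117.826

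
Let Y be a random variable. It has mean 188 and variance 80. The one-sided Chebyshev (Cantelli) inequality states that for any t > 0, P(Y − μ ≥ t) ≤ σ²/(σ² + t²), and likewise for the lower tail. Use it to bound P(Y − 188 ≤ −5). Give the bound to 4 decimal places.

Here σ² = 80 and t = 5, so σ² + t² = 105.
Cantelli's bound: 80/105 = 0.7619.

0.7619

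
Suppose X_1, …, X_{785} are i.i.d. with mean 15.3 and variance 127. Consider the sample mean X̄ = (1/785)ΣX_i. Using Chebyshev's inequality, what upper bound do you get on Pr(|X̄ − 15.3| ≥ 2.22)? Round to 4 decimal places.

0.0328

Var(X̄) = Var(X_i)/n = 127/785 = 0.16178.
Chebyshev: Pr(|X̄ − 15.3| ≥ 2.22) ≤ Var(X̄)/(2.22)² = 127/(785·2.22²) = 0.0328.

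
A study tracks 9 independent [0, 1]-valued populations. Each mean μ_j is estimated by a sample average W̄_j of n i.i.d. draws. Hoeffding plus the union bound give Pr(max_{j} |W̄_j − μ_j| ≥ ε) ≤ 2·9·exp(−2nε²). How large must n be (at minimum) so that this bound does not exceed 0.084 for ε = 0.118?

Need 2·9·exp(−2nε²) ≤ 0.084, i.e. exp(−2nε²) ≤ 0.084/18.
So 2nε² ≥ ln(18/0.084) = 5.367310.
Hence n ≥ 5.367310/(2·0.118²) = 192.736.
The smallest integer n is 193.

193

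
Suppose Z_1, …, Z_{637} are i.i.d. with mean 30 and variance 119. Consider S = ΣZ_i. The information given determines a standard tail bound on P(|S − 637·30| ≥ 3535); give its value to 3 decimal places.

0.006

With mean and variance of each term known, Chebyshev's inequality bounds the deviation of the sum (or sample mean).
Var(S) = n·Var(Z_i) = 637·119 = 75803.
Chebyshev: P(|S − 637·30| ≥ 3535) ≤ Var(S)/3535² = 75803/12496225 = 0.0061.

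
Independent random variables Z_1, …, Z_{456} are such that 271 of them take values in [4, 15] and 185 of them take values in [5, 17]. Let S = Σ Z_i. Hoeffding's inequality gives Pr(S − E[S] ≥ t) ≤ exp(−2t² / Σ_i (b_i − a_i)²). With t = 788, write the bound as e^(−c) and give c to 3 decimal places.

Σ(b_i − a_i)² = 271·11² + 185·12² = 59431.
c = 2t² / 59431 = 2·788² / 59431 = 20.8963.

20.896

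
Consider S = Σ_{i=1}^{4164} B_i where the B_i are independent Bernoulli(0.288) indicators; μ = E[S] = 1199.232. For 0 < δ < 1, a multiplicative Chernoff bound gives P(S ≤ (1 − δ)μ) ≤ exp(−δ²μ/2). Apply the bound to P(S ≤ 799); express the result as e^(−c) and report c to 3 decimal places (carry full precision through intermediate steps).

Write 799 = (1 − δ)μ, so δ = 1 − 799/1199.232 = 0.3337403…
Then the exponent is δ²μ/2 = (μ − 799)²/(2μ) = 66.786766.

66.787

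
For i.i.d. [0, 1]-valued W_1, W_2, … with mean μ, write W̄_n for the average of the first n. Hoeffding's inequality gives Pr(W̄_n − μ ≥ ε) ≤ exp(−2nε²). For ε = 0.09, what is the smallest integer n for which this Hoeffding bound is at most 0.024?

Require exp(−2nε²) ≤ 0.024, i.e. 2nε² ≥ ln(1/0.024) = 3.729701.
So n ≥ 3.729701 / (2·0.09²) = 230.228.
The smallest integer n is 231.

231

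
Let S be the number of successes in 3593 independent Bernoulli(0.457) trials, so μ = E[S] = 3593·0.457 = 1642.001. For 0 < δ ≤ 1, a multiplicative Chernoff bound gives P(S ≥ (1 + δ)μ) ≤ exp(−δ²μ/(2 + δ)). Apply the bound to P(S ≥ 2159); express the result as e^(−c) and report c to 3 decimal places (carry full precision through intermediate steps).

70.320

Write 2159 = (1 + δ)μ, so δ = 2159/1642.001 − 1 = 0.3148591…
Then the exponent is δ²μ/(2 + δ) = (2159 − μ)² / (μ·(2 + δ)) = 70.320415.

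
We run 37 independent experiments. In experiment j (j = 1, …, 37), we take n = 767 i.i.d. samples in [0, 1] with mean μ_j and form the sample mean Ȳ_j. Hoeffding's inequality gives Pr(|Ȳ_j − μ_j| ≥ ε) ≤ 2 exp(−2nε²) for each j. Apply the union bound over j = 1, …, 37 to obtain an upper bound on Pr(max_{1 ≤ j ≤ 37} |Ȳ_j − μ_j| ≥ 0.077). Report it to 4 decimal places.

Per-experiment Hoeffding bound: 2·exp(−2·767·0.077²) = 2·exp(−9.09509) = 0.00022443.
Union bound over 37 events: 37·0.00022443 = 0.00830.

0.0083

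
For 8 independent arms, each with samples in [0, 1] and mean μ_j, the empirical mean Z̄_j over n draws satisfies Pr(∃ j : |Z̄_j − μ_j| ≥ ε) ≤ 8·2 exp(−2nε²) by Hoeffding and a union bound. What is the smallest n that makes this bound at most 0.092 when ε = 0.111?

210

Need 2·8·exp(−2nε²) ≤ 0.092, i.e. exp(−2nε²) ≤ 0.092/16.
So 2nε² ≥ ln(16/0.092) = 5.158555.
Hence n ≥ 5.158555/(2·0.111²) = 209.340.
The smallest integer n is 210.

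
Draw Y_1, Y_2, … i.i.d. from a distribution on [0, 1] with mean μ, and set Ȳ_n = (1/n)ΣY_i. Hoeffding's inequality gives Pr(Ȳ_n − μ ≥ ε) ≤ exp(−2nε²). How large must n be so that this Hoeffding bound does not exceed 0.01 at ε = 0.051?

886

Require exp(−2nε²) ≤ 0.01, i.e. 2nε² ≥ ln(1/0.01) = 4.605170.
So n ≥ 4.605170 / (2·0.051²) = 885.269.
The smallest integer n is 886.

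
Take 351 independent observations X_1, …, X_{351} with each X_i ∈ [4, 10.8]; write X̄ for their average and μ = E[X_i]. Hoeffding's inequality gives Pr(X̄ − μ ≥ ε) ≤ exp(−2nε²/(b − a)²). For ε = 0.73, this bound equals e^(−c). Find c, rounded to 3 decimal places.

8.090

c = 2nε²/(b − a)² = 2·351·0.73² / 6.8² = 8.0903.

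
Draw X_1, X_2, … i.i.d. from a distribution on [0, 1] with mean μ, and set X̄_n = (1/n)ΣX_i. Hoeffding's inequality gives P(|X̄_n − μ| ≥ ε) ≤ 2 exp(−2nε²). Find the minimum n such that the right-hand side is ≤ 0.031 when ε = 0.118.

Require 2·exp(−2nε²) ≤ 0.031, i.e. 2nε² ≥ ln(2/0.031) = 4.166915.
So n ≥ 4.166915 / (2·0.118²) = 149.631.
The smallest integer n is 150.

150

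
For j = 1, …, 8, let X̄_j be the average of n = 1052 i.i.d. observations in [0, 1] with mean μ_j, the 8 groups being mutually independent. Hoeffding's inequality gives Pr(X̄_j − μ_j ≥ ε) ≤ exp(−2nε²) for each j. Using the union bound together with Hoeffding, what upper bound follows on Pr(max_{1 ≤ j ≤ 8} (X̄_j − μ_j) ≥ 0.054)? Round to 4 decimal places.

0.0173

Per-experiment Hoeffding bound: exp(−2·1052·0.054²) = exp(−6.13526) = 0.0021652.
Union bound over 8 events: 8·0.0021652 = 0.01732.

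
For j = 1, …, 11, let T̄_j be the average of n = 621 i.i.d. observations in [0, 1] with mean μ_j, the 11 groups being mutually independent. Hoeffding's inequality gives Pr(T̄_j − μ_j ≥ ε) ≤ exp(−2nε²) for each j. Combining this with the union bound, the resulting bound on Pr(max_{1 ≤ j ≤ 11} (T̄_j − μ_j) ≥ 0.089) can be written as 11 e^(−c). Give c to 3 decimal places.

Union bound over the 11 events: Pr(max_{1 ≤ j ≤ 11} (T̄_j − μ_j) ≥ 0.089) ≤ 11·exp(−2nε²) = 11 exp(−2·621·0.089²).
So c = 2·621·0.089² = 9.8379.

9.838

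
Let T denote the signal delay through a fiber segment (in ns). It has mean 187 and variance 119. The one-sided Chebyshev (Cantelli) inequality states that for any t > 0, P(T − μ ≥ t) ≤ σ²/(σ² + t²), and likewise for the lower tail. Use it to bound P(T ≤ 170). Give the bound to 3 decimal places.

0.292

Here σ² = 119 and t = 17, so σ² + t² = 408.
Cantelli's bound: 119/408 = 0.2917.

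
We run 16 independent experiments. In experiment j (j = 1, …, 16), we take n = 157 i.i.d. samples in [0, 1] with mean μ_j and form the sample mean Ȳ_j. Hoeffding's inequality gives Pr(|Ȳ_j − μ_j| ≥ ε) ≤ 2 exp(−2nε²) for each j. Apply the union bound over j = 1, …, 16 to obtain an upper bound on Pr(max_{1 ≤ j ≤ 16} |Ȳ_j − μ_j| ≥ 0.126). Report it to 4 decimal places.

Per-experiment Hoeffding bound: 2·exp(−2·157·0.126²) = 2·exp(−4.98506) = 0.013679.
Union bound over 16 events: 16·0.013679 = 0.21886.

0.2189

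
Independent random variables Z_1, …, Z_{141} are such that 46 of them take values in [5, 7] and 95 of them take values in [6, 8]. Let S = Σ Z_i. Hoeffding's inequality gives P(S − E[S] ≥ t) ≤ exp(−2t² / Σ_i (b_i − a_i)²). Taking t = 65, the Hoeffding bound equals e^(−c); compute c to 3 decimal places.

Σ(b_i − a_i)² = 46·2² + 95·2² = 564.
c = 2t² / 564 = 2·65² / 564 = 14.9823.

14.982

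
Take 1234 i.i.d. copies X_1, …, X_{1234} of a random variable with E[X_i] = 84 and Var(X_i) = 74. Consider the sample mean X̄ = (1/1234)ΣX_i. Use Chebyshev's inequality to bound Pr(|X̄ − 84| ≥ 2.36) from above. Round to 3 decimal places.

Var(X̄) = Var(X_i)/n = 74/1234 = 0.059968.
Chebyshev: Pr(|X̄ − 84| ≥ 2.36) ≤ Var(X̄)/(2.36)² = 74/(1234·2.36²) = 0.0108.

0.011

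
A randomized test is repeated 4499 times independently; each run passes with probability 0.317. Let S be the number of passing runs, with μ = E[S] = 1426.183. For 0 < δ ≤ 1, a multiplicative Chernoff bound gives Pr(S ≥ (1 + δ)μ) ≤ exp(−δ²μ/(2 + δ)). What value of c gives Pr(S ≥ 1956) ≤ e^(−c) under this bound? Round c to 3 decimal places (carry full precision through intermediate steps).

Write 1956 = (1 + δ)μ, so δ = 1956/1426.183 − 1 = 0.371493…
Then the exponent is δ²μ/(2 + δ) = (1956 − μ)² / (μ·(2 + δ)) = 82.995525.

82.996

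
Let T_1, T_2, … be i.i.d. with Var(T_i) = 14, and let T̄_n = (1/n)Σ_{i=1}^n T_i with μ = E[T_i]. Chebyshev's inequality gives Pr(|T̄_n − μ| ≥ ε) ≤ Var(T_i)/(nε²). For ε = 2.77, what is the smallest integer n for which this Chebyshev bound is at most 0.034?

Require 14/(n·2.77²) ≤ 0.034, i.e. n ≥ 14/(0.034·2.77²) = 53.665.
The smallest integer n is 54.

54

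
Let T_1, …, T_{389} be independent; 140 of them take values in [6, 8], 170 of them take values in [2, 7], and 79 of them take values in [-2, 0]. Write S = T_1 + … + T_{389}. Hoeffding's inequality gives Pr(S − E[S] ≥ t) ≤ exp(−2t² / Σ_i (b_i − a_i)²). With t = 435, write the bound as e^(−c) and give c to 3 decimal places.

73.829

Σ(b_i − a_i)² = 140·2² + 170·5² + 79·2² = 5126.
c = 2t² / 5126 = 2·435² / 5126 = 73.8295.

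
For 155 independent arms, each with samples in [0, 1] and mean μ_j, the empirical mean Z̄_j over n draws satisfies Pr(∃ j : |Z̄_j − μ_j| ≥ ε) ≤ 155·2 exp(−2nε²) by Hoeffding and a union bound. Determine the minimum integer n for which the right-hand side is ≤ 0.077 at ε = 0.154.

Need 2·155·exp(−2nε²) ≤ 0.077, i.e. exp(−2nε²) ≤ 0.077/310.
So 2nε² ≥ ln(310/0.077) = 8.300522.
Hence n ≥ 8.300522/(2·0.154²) = 174.998.
The smallest integer n is 175.

175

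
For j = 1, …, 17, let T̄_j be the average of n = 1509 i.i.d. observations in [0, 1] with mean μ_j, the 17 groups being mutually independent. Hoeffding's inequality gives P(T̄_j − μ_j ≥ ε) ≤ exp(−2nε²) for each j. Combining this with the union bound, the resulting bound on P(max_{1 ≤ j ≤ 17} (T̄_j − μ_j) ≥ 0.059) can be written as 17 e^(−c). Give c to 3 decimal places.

Union bound over the 17 events: P(max_{1 ≤ j ≤ 17} (T̄_j − μ_j) ≥ 0.059) ≤ 17·exp(−2nε²) = 17 exp(−2·1509·0.059²).
So c = 2·1509·0.059² = 10.5057.

10.506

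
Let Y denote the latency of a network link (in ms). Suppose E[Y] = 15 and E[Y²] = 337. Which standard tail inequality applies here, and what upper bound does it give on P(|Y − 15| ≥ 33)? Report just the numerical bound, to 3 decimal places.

0.103

The first two moments determine the variance, so Chebyshev's inequality is the sharpest standard bound available.
Var(Y) = E[Y²] − (E[Y])² = 337 − 225 = 112.
Chebyshev's inequality: P(|Y − μ| ≥ t) ≤ Var(Y)/t² = 112/1089 = 0.1028.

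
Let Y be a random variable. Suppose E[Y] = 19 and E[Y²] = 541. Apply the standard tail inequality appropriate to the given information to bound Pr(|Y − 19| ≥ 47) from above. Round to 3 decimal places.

0.081

The first two moments determine the variance, so Chebyshev's inequality is the sharpest standard bound available.
Var(Y) = E[Y²] − (E[Y])² = 541 − 361 = 180.
Chebyshev's inequality: Pr(|Y − μ| ≥ t) ≤ Var(Y)/t² = 180/2209 = 0.0815.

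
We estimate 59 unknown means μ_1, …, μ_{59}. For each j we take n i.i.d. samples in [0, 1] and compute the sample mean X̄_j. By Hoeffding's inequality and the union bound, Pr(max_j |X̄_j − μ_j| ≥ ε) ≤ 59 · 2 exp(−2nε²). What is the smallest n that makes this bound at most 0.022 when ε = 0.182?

130

Need 2·59·exp(−2nε²) ≤ 0.022, i.e. exp(−2nε²) ≤ 0.022/118.
So 2nε² ≥ ln(118/0.022) = 8.587397.
Hence n ≥ 8.587397/(2·0.182²) = 129.625.
The smallest integer n is 130.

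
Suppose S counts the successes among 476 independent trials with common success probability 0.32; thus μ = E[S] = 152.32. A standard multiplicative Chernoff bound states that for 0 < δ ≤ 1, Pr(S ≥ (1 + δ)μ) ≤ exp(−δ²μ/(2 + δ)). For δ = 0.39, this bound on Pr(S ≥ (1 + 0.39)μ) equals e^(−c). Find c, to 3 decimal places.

9.694

c = δ²μ/(2 + δ) = 0.39²·152.32/(2 + 0.39) = 9.6937.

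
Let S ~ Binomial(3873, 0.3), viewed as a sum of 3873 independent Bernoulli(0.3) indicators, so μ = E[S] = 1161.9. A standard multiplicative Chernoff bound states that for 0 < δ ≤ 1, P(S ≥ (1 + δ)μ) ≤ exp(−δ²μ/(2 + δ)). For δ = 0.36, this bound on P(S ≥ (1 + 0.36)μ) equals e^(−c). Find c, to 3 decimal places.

c = δ²μ/(2 + δ) = 0.36²·1161.9/(2 + 0.36) = 63.8060.

63.806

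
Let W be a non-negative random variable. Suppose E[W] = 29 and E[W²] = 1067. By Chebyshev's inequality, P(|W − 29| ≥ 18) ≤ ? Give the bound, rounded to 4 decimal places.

0.6975

Var(W) = E[W²] − (E[W])² = 1067 − 841 = 226.
Chebyshev's inequality: P(|W − μ| ≥ t) ≤ Var(W)/t² = 226/324 = 0.6975.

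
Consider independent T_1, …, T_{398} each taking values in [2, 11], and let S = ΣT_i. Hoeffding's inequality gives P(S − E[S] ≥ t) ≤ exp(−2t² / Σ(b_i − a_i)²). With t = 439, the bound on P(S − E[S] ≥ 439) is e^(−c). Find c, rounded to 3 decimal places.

Σ(b_i − a_i)² = 398·(9)² = 32238.
c = 2t²/32238 = 2·439²/32238 = 11.9561.

11.956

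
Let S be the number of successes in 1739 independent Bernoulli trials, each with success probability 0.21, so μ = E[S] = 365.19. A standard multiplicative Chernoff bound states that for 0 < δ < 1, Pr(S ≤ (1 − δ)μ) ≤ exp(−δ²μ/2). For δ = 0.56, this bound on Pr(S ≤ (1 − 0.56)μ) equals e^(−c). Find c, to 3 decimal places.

57.262

c = δ²μ/2 = 0.56²·365.19/2 = 57.2618.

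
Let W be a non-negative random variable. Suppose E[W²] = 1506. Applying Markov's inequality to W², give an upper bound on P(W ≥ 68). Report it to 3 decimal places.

Since W ≥ 0, the event {W ≥ 68} is the same as {W² ≥ 4624}.
Markov's inequality applied to W² gives P(W² ≥ 4624) ≤ E[W²]/4624 = 1506/4624 = 0.3257.

0.326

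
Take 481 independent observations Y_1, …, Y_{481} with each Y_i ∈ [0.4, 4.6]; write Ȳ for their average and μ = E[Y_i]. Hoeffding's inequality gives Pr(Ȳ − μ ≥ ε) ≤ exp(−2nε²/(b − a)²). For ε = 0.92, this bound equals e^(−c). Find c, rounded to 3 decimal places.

c = 2nε²/(b − a)² = 2·481·0.92² / 4.2² = 46.1585.

46.159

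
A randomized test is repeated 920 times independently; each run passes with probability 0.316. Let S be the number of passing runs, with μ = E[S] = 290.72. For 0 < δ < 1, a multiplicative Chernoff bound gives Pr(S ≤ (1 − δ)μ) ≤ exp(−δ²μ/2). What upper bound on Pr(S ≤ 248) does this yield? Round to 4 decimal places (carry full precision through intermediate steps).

0.0433

Write 248 = (1 − δ)μ, so δ = 1 − 248/290.72 = 0.1469455…
Then the exponent is δ²μ/2 = (μ − 248)²/(2μ) = 3.138756.
Bound = exp(−3.138756) = 0.04334.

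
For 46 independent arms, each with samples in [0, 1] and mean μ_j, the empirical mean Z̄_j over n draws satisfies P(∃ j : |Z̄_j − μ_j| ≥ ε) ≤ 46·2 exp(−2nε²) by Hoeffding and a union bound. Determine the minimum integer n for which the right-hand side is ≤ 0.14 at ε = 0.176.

Need 2·46·exp(−2nε²) ≤ 0.14, i.e. exp(−2nε²) ≤ 0.14/92.
So 2nε² ≥ ln(92/0.14) = 6.487901.
Hence n ≥ 6.487901/(2·0.176²) = 104.725.
The smallest integer n is 105.

105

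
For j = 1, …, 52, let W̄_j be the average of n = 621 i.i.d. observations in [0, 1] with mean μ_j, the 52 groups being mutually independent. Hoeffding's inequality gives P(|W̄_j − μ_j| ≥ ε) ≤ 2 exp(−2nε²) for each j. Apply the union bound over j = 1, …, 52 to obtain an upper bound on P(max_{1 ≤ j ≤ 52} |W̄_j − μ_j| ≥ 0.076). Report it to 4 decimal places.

Per-experiment Hoeffding bound: 2·exp(−2·621·0.076²) = 2·exp(−7.17379) = 0.0015328.
Union bound over 52 events: 52·0.0015328 = 0.07971.

0.0797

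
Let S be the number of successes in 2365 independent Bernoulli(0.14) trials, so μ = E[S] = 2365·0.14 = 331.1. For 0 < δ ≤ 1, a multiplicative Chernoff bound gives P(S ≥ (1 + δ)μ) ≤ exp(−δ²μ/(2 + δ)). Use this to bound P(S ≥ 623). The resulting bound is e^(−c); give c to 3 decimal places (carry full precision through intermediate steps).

Write 623 = (1 + δ)μ, so δ = 623/331.1 − 1 = 0.8816068…
Then the exponent is δ²μ/(2 + δ) = (623 − μ)² / (μ·(2 + δ)) = 89.304696.

89.305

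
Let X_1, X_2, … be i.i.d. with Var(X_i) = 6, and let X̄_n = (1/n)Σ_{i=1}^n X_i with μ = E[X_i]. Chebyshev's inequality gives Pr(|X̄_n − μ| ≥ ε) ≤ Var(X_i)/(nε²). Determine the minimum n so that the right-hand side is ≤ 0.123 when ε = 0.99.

Require 6/(n·0.99²) ≤ 0.123, i.e. n ≥ 6/(0.123·0.99²) = 49.771.
The smallest integer n is 50.

50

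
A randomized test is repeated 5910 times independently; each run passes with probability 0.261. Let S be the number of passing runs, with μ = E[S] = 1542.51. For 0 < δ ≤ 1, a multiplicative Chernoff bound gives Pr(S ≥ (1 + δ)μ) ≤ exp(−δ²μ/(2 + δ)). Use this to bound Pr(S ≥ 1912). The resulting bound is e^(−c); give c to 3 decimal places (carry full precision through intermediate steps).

39.520

Write 1912 = (1 + δ)μ, so δ = 1912/1542.51 − 1 = 0.2395382…
Then the exponent is δ²μ/(2 + δ) = (1912 − μ)² / (μ·(2 + δ)) = 39.520181.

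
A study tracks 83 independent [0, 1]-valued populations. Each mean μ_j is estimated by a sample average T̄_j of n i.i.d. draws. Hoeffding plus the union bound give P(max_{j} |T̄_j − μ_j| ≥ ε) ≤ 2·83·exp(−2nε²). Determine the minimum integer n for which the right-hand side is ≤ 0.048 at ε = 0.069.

856

Need 2·83·exp(−2nε²) ≤ 0.048, i.e. exp(−2nε²) ≤ 0.048/166.
So 2nε² ≥ ln(166/0.048) = 8.148542.
Hence n ≥ 8.148542/(2·0.069²) = 855.760.
The smallest integer n is 856.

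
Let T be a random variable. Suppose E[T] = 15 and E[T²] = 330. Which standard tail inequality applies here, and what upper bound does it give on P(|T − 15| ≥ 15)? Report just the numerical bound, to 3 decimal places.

The first two moments determine the variance, so Chebyshev's inequality is the sharpest standard bound available.
Var(T) = E[T²] − (E[T])² = 330 − 225 = 105.
Chebyshev's inequality: P(|T − μ| ≥ t) ≤ Var(T)/t² = 105/225 = 0.4667.

0.467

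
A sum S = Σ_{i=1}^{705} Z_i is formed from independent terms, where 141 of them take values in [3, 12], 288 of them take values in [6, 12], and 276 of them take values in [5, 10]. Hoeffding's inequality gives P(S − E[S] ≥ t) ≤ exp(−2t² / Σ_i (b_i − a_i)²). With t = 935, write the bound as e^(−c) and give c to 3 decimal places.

60.945

Σ(b_i − a_i)² = 141·9² + 288·6² + 276·5² = 28689.
c = 2t² / 28689 = 2·935² / 28689 = 60.9450.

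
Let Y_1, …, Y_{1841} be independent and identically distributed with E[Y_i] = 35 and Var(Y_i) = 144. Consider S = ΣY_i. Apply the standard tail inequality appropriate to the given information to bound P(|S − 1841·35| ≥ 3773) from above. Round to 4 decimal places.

0.0186

With mean and variance of each term known, Chebyshev's inequality bounds the deviation of the sum (or sample mean).
Var(S) = n·Var(Y_i) = 1841·144 = 265104.
Chebyshev: P(|S − 1841·35| ≥ 3773) ≤ Var(S)/3773² = 265104/14235529 = 0.0186.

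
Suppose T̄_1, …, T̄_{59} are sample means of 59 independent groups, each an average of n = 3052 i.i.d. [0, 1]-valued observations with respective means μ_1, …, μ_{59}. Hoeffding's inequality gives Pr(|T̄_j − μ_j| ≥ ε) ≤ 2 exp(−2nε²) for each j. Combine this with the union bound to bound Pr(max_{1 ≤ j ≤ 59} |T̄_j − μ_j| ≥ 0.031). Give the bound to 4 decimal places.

0.3345

Per-experiment Hoeffding bound: 2·exp(−2·3052·0.031²) = 2·exp(−5.86594) = 0.0056687.
Union bound over 59 events: 59·0.0056687 = 0.33445.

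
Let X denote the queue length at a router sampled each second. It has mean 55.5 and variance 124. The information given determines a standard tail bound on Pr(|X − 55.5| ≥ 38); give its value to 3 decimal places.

0.086

Mean and variance are known, so Chebyshev's inequality applies.
Chebyshev: Pr(|X − μ| ≥ t) ≤ Var(X)/t².
Bound = 124 / 1444 = 0.0859.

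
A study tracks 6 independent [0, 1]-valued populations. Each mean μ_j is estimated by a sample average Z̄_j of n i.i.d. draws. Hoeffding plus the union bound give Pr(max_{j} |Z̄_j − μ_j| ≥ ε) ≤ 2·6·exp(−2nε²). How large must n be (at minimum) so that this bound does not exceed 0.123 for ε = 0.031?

Need 2·6·exp(−2nε²) ≤ 0.123, i.e. exp(−2nε²) ≤ 0.123/12.
So 2nε² ≥ ln(12/0.123) = 4.580478.
Hence n ≥ 4.580478/(2·0.031²) = 2383.183.
The smallest integer n is 2384.

2384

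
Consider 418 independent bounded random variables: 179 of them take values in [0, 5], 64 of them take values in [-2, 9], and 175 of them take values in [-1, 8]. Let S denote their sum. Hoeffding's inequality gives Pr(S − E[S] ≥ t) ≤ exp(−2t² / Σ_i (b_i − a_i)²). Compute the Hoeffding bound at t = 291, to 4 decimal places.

0.0016

Σ(b_i − a_i)² = 179·5² + 64·11² + 175·9² = 26394.
Exponent = 2·291² / 26394 = 6.41669.
Bound = exp(−6.41669) = 0.00163.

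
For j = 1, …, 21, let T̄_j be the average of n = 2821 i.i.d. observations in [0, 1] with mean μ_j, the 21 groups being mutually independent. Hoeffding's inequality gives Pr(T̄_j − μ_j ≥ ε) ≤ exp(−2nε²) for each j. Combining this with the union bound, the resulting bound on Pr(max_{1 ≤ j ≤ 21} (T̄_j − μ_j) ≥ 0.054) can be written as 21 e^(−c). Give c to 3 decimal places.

16.452

Union bound over the 21 events: Pr(max_{1 ≤ j ≤ 21} (T̄_j − μ_j) ≥ 0.054) ≤ 21·exp(−2nε²) = 21 exp(−2·2821·0.054²).
So c = 2·2821·0.054² = 16.4521.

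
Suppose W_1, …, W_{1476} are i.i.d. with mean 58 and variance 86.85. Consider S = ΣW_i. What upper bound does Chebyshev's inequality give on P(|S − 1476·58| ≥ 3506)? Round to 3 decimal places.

Var(S) = n·Var(W_i) = 1476·86.85 = 128190.6.
Chebyshev: P(|S − 1476·58| ≥ 3506) ≤ Var(S)/3506² = 128190.6/12292036 = 0.0104.

0.010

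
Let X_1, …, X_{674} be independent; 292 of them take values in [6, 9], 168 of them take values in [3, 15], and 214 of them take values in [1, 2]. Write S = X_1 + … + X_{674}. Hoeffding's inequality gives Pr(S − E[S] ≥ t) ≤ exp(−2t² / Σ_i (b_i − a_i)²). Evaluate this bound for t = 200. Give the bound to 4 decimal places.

0.0519

Σ(b_i − a_i)² = 292·3² + 168·12² + 214·1² = 27034.
Exponent = 2·200² / 27034 = 2.95924.
Bound = exp(−2.95924) = 0.05186.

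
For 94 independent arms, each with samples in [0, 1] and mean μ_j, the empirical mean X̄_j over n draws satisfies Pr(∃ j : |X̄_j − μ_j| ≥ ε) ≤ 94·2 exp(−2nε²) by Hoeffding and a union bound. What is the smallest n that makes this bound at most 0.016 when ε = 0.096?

Need 2·94·exp(−2nε²) ≤ 0.016, i.e. exp(−2nε²) ≤ 0.016/188.
So 2nε² ≥ ln(188/0.016) = 9.371609.
Hence n ≥ 9.371609/(2·0.096²) = 508.442.
The smallest integer n is 509.

509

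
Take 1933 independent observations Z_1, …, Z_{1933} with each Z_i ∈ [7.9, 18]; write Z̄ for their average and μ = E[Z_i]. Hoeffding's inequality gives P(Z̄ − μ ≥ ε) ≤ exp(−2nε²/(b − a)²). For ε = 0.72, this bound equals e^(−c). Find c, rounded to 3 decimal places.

19.646

c = 2nε²/(b − a)² = 2·1933·0.72² / 10.1² = 19.6465.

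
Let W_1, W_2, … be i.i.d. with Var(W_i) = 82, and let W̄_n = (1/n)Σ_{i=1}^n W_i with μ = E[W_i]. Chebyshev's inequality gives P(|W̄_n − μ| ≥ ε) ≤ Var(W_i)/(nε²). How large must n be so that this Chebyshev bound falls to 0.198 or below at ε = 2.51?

66

Require 82/(n·2.51²) ≤ 0.198, i.e. n ≥ 82/(0.198·2.51²) = 65.736.
The smallest integer n is 66.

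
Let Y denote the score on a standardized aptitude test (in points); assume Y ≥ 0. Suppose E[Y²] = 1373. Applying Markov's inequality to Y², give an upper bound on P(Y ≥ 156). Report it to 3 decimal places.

Since Y ≥ 0, the event {Y ≥ 156} is the same as {Y² ≥ 24336}.
Markov's inequality applied to Y² gives P(Y² ≥ 24336) ≤ E[Y²]/24336 = 1373/24336 = 0.0564.

0.056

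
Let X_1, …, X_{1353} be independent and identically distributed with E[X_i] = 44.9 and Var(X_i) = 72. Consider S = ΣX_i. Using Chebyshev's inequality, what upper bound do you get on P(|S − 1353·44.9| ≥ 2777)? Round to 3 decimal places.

Var(S) = n·Var(X_i) = 1353·72 = 97416.
Chebyshev: P(|S − 1353·44.9| ≥ 2777) ≤ Var(S)/2777² = 97416/7711729 = 0.0126.

0.013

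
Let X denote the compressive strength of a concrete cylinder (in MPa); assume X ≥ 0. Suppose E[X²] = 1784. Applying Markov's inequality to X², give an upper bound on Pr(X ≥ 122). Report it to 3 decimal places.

Since X ≥ 0, the event {X ≥ 122} is the same as {X² ≥ 14884}.
Markov's inequality applied to X² gives Pr(X² ≥ 14884) ≤ E[X²]/14884 = 1784/14884 = 0.1199.

0.120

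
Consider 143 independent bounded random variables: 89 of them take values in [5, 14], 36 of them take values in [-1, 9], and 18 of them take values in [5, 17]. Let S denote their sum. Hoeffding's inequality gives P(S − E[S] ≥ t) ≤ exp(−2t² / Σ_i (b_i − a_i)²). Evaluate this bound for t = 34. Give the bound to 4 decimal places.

0.8415

Σ(b_i − a_i)² = 89·9² + 36·10² + 18·12² = 13401.
Exponent = 2·34² / 13401 = 0.17252.
Bound = exp(−0.17252) = 0.84154.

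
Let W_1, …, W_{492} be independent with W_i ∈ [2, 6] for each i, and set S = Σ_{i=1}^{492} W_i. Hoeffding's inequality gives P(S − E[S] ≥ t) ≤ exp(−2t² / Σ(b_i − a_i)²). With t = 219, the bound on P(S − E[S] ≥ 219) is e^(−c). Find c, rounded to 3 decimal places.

12.185

Σ(b_i − a_i)² = 492·(4)² = 7872.
c = 2t²/7872 = 2·219²/7872 = 12.1852.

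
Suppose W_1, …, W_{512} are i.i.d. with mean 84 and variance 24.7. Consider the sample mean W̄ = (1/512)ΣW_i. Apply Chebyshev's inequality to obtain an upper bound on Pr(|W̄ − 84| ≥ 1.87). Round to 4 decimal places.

Var(W̄) = Var(W_i)/n = 24.7/512 = 0.048242.
Chebyshev: Pr(|W̄ − 84| ≥ 1.87) ≤ Var(W̄)/(1.87)² = 24.7/(512·1.87²) = 0.0138.

0.0138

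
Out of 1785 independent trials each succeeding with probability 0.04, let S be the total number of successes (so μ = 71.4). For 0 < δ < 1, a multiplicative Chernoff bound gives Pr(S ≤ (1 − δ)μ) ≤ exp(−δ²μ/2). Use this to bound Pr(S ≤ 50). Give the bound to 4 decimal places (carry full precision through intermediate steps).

0.0405

Write 50 = (1 − δ)μ, so δ = 1 − 50/71.4 = 0.2997199…
Then the exponent is δ²μ/2 = (μ − 50)²/(2μ) = 3.207003.
Bound = exp(−3.207003) = 0.04048.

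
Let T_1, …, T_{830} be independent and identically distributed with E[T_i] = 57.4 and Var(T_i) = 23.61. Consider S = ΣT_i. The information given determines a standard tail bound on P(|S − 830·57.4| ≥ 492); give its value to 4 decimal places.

With mean and variance of each term known, Chebyshev's inequality bounds the deviation of the sum (or sample mean).
Var(S) = n·Var(T_i) = 830·23.61 = 19596.3.
Chebyshev: P(|S − 830·57.4| ≥ 492) ≤ Var(S)/492² = 19596.3/242064 = 0.0810.

0.0810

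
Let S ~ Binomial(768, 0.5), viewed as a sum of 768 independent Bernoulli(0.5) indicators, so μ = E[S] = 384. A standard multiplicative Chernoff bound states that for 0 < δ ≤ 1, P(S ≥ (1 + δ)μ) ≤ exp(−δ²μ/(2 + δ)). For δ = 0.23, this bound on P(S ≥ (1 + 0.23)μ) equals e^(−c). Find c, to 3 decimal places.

9.109

c = δ²μ/(2 + δ) = 0.23²·384/(2 + 0.23) = 9.1092.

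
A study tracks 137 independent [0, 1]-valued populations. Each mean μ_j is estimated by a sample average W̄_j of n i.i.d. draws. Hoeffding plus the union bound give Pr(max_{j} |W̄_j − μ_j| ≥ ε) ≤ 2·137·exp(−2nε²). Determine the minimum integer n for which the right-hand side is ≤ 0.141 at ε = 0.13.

225

Need 2·137·exp(−2nε²) ≤ 0.141, i.e. exp(−2nε²) ≤ 0.141/274.
So 2nε² ≥ ln(274/0.141) = 7.572123.
Hence n ≥ 7.572123/(2·0.13²) = 224.027.
The smallest integer n is 225.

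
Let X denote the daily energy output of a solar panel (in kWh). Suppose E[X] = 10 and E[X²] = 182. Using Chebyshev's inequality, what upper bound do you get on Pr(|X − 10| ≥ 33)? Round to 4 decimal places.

Var(X) = E[X²] − (E[X])² = 182 − 100 = 82.
Chebyshev's inequality: Pr(|X − μ| ≥ t) ≤ Var(X)/t² = 82/1089 = 0.0753.

0.0753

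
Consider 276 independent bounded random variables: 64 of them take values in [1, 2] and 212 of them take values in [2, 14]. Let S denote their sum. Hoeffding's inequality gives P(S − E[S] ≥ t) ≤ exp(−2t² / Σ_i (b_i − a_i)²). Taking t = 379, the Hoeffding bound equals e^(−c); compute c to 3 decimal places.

9.391

Σ(b_i − a_i)² = 64·1² + 212·12² = 30592.
c = 2t² / 30592 = 2·379² / 30592 = 9.3908.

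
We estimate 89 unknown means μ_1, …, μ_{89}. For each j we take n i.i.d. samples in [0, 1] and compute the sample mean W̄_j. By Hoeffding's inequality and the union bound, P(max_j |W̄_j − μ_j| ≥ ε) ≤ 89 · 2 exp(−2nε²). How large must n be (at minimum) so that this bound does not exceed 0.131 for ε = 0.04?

Need 2·89·exp(−2nε²) ≤ 0.131, i.e. exp(−2nε²) ≤ 0.131/178.
So 2nε² ≥ ln(178/0.131) = 7.214342.
Hence n ≥ 7.214342/(2·0.04²) = 2254.482.
The smallest integer n is 2255.

2255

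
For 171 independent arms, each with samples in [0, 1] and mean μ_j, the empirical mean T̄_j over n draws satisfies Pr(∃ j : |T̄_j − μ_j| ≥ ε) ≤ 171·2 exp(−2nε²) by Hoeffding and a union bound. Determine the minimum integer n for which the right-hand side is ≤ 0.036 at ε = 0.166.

Need 2·171·exp(−2nε²) ≤ 0.036, i.e. exp(−2nε²) ≤ 0.036/342.
So 2nε² ≥ ln(342/0.036) = 9.159047.
Hence n ≥ 9.159047/(2·0.166²) = 166.190.
The smallest integer n is 167.

167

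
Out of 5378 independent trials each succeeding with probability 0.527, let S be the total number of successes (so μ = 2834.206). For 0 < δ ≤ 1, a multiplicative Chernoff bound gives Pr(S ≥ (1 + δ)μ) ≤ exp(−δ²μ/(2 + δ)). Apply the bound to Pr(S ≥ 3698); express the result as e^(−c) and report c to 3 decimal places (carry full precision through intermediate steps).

114.225

Write 3698 = (1 + δ)μ, so δ = 3698/2834.206 − 1 = 0.3047746…
Then the exponent is δ²μ/(2 + δ) = (3698 − μ)² / (μ·(2 + δ)) = 114.224823.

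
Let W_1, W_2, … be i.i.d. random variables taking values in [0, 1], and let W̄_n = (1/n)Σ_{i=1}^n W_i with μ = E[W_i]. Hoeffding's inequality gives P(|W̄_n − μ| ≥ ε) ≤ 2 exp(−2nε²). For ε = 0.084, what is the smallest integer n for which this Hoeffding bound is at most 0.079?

229

Require 2·exp(−2nε²) ≤ 0.079, i.e. 2nε² ≥ ln(2/0.079) = 3.231455.
So n ≥ 3.231455 / (2·0.084²) = 228.986.
The smallest integer n is 229.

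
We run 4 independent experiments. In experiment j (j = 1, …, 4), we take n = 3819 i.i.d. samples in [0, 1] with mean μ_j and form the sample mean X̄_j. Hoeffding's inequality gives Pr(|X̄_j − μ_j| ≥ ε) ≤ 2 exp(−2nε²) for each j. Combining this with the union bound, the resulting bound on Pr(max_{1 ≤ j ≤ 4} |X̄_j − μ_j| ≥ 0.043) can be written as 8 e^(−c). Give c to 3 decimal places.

Union bound over the 4 events: Pr(max_{1 ≤ j ≤ 4} |X̄_j − μ_j| ≥ 0.043) ≤ 4·2·exp(−2nε²) = 8 exp(−2·3819·0.043²).
So c = 2·3819·0.043² = 14.1227.

14.123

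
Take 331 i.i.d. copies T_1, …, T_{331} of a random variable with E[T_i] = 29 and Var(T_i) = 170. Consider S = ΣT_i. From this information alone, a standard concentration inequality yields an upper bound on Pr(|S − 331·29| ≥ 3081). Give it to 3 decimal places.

With mean and variance of each term known, Chebyshev's inequality bounds the deviation of the sum (or sample mean).
Var(S) = n·Var(T_i) = 331·170 = 56270.
Chebyshev: Pr(|S − 331·29| ≥ 3081) ≤ Var(S)/3081² = 56270/9492561 = 0.0059.

0.006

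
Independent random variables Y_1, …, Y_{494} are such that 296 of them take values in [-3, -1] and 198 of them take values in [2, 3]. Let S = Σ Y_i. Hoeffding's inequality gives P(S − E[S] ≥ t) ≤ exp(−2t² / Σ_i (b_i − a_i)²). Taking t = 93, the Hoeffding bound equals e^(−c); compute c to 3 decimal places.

12.517

Σ(b_i − a_i)² = 296·2² + 198·1² = 1382.
c = 2t² / 1382 = 2·93² / 1382 = 12.5166.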